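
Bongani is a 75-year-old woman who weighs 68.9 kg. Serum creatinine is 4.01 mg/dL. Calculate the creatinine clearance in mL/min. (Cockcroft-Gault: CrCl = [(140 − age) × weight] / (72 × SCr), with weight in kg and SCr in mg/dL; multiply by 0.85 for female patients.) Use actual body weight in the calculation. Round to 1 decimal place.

CrCl = (140 − 75) × 68.9 / (72 × 4.01) × 0.85 = 4478.5 / 288.72 × 0.85 ≈ 13.2 mL/min

13.2 mL/min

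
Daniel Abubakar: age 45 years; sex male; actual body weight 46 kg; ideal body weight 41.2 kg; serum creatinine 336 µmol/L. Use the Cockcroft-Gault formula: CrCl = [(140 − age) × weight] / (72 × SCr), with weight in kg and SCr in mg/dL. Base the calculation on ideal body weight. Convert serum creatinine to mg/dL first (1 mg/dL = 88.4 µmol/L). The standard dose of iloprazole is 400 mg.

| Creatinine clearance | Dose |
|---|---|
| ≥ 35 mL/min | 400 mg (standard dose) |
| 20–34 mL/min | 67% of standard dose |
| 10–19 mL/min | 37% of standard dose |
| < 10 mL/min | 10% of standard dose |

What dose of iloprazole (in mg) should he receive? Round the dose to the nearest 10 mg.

150 mg

SCr = 336 / 88.4 = 3.801 mg/dL
CrCl = (140 − 45) × 41.2 / (72 × 3.801) = 3914.0 / 273.67 ≈ 14.3 mL/min
CrCl ≈ 14 mL/min → bracket 10–19 mL/min.
37% of 400 mg = 148 mg → 150 mg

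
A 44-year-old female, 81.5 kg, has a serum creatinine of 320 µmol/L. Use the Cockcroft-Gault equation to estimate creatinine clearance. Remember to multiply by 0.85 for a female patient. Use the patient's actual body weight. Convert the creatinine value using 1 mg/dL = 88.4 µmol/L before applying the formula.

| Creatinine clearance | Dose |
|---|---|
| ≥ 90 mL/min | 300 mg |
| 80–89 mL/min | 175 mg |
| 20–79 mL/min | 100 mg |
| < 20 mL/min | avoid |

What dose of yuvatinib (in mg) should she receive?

SCr = 320 / 88.4 = 3.62 mg/dL
CrCl = (140 − 44) × 81.5 / (72 × 3.62) × 0.85 = 7824.0 / 260.64 × 0.85 ≈ 25.5 mL/min
CrCl ≈ 26 mL/min → bracket 20–79 mL/min.
Dose for this bracket: 100 mg.

100 mg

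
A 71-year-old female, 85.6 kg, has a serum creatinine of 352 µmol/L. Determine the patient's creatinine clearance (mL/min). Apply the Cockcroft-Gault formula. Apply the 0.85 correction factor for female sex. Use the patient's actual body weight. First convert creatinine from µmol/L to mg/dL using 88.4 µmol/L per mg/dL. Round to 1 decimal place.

SCr = 352 / 88.4 = 3.982 mg/dL
CrCl = (140 − 71) × 85.6 / (72 × 3.982) × 0.85 = 5906.4 / 286.70 × 0.85 ≈ 17.5 mL/min

17.5 mL/min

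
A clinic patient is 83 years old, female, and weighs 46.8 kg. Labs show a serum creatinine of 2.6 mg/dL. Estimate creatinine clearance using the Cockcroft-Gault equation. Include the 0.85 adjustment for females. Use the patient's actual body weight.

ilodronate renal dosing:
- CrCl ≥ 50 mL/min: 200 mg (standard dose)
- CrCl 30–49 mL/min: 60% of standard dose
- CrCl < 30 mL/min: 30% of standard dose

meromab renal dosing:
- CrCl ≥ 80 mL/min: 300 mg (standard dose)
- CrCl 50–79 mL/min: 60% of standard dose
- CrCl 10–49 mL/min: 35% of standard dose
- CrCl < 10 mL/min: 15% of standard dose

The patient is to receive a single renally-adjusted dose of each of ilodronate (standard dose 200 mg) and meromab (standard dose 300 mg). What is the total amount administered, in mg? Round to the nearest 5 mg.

165 mg

CrCl = (140 − 83) × 46.8 / (72 × 2.6) × 0.85 = 2667.6 / 187.20 × 0.85 ≈ 12.1 mL/min
CrCl ≈ 12 mL/min.
ilodronate: < 30 mL/min → 30% of 200 mg = 60 mg.
meromab: 10–49 mL/min → 35% of 300 mg = 105 mg.
Total = 60 + 105 = 165 mg.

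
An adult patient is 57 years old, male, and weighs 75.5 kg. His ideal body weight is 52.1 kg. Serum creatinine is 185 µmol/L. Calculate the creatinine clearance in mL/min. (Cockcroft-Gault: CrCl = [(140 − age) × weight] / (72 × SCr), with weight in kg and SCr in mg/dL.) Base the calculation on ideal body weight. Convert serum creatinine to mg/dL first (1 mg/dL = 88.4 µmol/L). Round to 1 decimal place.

28.7 mL/min

SCr = 185 / 88.4 = 2.093 mg/dL
CrCl = (140 − 57) × 52.1 / (72 × 2.093) = 4324.3 / 150.70 ≈ 28.7 mL/min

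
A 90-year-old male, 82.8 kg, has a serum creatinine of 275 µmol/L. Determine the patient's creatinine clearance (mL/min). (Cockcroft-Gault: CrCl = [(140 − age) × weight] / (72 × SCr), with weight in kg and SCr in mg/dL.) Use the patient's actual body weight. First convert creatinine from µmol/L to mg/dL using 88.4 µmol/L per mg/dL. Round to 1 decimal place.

18.5 mL/min

SCr = 275 / 88.4 = 3.111 mg/dL
CrCl = (140 − 90) × 82.8 / (72 × 3.111) = 4140.0 / 223.99 ≈ 18.5 mL/min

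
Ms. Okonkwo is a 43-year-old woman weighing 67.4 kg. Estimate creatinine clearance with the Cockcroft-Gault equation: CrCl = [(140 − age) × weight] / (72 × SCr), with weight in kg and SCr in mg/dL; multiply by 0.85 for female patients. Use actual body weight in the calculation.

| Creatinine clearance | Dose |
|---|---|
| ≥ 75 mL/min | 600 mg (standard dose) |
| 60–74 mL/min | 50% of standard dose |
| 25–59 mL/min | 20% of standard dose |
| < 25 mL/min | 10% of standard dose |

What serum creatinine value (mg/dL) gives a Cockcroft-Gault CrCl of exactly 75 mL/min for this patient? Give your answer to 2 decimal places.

Standard dose requires CrCl ≥ 75 mL/min.
Set (140 − 43) × 67.4 × 0.85 / (72 × SCr) = 75
SCr = (140 − 43) × 67.4 × 0.85 / (72 × 75) = 1.029 mg/dL

1.03 mg/dL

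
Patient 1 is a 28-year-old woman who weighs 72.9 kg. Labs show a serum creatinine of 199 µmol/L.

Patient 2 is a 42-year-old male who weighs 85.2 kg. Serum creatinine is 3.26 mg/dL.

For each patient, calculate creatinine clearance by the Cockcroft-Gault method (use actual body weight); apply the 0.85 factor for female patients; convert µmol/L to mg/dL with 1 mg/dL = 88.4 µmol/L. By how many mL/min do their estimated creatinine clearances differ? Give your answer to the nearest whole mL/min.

Patient 1: SCr = 199 / 88.4 = 2.251 mg/dL
Patient 1: CrCl = (140 − 28) × 72.9 / (72 × 2.251) × 0.85 = 8164.8 / 162.07 × 0.85 ≈ 42.8 mL/min
Patient 2: CrCl = (140 − 42) × 85.2 / (72 × 3.26) = 8349.6 / 234.72 ≈ 35.6 mL/min
|42.8 − 35.6| = 7.2 mL/min

7 mL/min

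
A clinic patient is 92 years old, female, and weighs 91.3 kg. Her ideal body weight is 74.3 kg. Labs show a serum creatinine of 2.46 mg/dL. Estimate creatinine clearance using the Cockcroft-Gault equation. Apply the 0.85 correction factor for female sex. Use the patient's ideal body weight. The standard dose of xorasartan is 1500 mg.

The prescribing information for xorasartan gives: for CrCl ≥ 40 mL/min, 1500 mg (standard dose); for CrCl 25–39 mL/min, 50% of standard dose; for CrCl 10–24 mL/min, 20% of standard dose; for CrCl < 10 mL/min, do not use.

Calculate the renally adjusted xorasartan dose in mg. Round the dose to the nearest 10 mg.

CrCl = (140 − 92) × 74.3 / (72 × 2.46) × 0.85 = 3566.4 / 177.12 × 0.85 ≈ 17.1 mL/min
CrCl ≈ 17 mL/min → bracket 10–24 mL/min.
20% of 1500 mg = 300 mg

300 mg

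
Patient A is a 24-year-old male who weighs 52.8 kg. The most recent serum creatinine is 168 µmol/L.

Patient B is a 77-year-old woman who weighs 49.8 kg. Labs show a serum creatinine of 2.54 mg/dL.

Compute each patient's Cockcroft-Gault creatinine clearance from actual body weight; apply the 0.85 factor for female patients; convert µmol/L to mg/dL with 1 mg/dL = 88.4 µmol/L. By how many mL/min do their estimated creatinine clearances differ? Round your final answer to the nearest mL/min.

Patient A: SCr = 168 / 88.4 = 1.9 mg/dL
Patient A: CrCl = (140 − 24) × 52.8 / (72 × 1.9) = 6124.8 / 136.80 ≈ 44.8 mL/min
Patient B: CrCl = (140 − 77) × 49.8 / (72 × 2.54) × 0.85 = 3137.4 / 182.88 × 0.85 ≈ 14.6 mL/min
|44.8 − 14.6| = 30.2 mL/min

30 mL/min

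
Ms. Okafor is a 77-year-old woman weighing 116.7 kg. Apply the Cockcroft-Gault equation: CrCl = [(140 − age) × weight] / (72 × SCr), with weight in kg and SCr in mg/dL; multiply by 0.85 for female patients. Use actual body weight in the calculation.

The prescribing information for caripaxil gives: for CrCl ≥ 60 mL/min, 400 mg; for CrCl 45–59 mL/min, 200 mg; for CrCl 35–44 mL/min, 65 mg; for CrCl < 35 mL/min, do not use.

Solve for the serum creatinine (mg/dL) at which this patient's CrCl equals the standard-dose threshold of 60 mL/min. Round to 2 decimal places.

Standard dose requires CrCl ≥ 60 mL/min.
Set (140 − 77) × 116.7 × 0.85 / (72 × SCr) = 60
SCr = (140 − 77) × 116.7 × 0.85 / (72 × 60) = 1.447 mg/dL

1.45 mg/dL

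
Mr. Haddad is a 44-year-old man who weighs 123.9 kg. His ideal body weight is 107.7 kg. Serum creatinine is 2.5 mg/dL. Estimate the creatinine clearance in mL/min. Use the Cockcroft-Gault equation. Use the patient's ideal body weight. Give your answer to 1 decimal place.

57.4 mL/min

CrCl = (140 − 44) × 107.7 / (72 × 2.5) = 10339.2 / 180.00 ≈ 57.4 mL/min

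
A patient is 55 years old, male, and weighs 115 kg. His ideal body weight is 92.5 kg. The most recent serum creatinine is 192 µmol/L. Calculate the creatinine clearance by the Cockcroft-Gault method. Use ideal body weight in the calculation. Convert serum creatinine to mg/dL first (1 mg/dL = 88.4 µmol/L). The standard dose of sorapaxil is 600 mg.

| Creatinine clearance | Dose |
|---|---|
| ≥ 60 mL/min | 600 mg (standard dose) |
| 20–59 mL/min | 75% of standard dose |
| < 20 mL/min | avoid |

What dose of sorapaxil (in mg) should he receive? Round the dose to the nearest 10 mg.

450 mg

SCr = 192 / 88.4 = 2.172 mg/dL
CrCl = (140 − 55) × 92.5 / (72 × 2.172) = 7862.5 / 156.38 ≈ 50.3 mL/min
CrCl ≈ 50 mL/min → bracket 20–59 mL/min.
75% of 600 mg = 450 mg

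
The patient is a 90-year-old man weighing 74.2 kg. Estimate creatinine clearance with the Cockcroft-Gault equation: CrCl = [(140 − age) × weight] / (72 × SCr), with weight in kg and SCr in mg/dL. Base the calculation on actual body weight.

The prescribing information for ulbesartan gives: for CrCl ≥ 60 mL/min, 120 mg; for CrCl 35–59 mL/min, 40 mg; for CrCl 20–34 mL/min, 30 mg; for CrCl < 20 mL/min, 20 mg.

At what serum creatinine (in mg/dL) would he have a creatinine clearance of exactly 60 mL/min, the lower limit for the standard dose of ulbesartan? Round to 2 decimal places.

Standard dose requires CrCl ≥ 60 mL/min.
Set (140 − 90) × 74.2 / (72 × SCr) = 60
SCr = (140 − 90) × 74.2 / (72 × 60) = 0.859 mg/dL

0.86 mg/dL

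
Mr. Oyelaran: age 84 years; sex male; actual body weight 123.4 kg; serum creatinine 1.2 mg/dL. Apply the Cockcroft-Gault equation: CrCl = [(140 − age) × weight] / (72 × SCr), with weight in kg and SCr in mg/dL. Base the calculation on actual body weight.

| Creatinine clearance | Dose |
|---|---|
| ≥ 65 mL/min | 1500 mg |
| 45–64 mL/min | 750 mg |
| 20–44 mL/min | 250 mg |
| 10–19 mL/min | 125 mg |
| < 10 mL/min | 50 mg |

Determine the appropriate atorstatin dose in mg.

CrCl = (140 − 84) × 123.4 / (72 × 1.2) = 6910.4 / 86.40 ≈ 80.0 mL/min
CrCl ≈ 80 mL/min → bracket ≥ 65 mL/min.
Dose for this bracket: 1500 mg.

1500 mg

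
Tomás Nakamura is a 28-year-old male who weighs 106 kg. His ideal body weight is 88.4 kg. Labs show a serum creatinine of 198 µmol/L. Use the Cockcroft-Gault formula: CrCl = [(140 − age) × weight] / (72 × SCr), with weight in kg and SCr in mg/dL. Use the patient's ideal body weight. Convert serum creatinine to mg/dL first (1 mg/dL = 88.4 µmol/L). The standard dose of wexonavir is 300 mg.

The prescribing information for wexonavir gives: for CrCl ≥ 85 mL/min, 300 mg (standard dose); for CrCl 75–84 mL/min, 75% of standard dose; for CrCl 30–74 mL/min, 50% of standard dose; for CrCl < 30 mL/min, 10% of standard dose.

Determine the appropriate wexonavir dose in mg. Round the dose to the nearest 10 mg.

SCr = 198 / 88.4 = 2.24 mg/dL
CrCl = (140 − 28) × 88.4 / (72 × 2.24) = 9900.8 / 161.28 ≈ 61.4 mL/min
CrCl ≈ 61 mL/min → bracket 30–74 mL/min.
50% of 300 mg = 150 mg

150 mg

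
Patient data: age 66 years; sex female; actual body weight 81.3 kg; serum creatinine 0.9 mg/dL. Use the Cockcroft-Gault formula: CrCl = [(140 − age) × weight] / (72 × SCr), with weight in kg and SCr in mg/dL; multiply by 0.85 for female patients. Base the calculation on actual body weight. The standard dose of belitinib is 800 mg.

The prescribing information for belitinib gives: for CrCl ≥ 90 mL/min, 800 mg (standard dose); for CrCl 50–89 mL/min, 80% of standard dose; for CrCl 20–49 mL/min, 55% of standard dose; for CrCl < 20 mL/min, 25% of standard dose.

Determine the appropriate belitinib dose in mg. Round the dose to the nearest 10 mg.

640 mg

CrCl = (140 − 66) × 81.3 / (72 × 0.9) × 0.85 = 6016.2 / 64.80 × 0.85 ≈ 78.9 mL/min
CrCl ≈ 79 mL/min → bracket 50–89 mL/min.
80% of 800 mg = 640 mg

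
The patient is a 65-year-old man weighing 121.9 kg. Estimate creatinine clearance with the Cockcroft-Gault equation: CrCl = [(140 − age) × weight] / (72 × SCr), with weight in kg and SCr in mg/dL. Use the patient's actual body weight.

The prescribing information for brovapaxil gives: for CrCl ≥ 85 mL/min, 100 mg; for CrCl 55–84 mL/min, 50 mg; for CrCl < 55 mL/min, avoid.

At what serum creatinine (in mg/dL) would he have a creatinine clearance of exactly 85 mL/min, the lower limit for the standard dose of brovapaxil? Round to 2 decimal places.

1.49 mg/dL

Standard dose requires CrCl ≥ 85 mL/min.
Set (140 − 65) × 121.9 / (72 × SCr) = 85
SCr = (140 − 65) × 121.9 / (72 × 85) = 1.494 mg/dL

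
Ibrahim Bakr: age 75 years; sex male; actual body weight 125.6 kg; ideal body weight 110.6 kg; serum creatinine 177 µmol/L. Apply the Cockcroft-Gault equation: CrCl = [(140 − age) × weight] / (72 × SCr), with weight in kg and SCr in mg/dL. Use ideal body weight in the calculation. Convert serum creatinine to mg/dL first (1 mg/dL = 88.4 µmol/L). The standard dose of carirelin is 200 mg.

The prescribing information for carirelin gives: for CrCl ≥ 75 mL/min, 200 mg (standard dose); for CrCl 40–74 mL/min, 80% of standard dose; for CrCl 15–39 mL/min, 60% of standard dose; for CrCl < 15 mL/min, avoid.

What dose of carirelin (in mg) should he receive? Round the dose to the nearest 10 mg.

160 mg

SCr = 177 / 88.4 = 2.002 mg/dL
CrCl = (140 − 75) × 110.6 / (72 × 2.002) = 7189.0 / 144.14 ≈ 49.9 mL/min
CrCl ≈ 50 mL/min → bracket 40–74 mL/min.
80% of 200 mg = 160 mg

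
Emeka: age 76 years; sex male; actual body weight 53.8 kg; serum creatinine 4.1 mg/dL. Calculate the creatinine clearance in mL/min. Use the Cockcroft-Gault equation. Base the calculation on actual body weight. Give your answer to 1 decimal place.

CrCl = (140 − 76) × 53.8 / (72 × 4.1) = 3443.2 / 295.20 ≈ 11.7 mL/min

11.7 mL/min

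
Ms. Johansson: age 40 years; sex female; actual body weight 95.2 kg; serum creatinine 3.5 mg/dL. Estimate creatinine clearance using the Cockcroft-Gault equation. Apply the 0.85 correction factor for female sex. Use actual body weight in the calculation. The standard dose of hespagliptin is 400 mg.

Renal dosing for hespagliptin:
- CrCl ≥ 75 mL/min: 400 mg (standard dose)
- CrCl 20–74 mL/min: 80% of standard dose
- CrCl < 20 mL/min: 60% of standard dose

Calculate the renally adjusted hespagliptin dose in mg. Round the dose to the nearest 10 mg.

CrCl = (140 − 40) × 95.2 / (72 × 3.5) × 0.85 = 9520.0 / 252.00 × 0.85 ≈ 32.1 mL/min
CrCl ≈ 32 mL/min → bracket 20–74 mL/min.
80% of 400 mg = 320 mg

320 mg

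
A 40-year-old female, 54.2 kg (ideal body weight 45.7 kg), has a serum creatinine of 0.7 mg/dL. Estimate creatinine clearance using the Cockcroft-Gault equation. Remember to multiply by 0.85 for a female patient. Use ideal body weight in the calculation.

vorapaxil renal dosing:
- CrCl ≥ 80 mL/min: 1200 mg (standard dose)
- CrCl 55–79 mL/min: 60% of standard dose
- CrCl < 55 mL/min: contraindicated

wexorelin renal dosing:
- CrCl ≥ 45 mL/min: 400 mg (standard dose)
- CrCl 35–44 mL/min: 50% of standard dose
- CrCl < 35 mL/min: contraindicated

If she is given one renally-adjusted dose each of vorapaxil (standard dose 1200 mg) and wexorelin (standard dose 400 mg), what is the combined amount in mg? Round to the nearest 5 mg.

1120 mg

CrCl = (140 − 40) × 45.7 / (72 × 0.7) × 0.85 = 4570.0 / 50.40 × 0.85 ≈ 77.1 mL/min
CrCl ≈ 77 mL/min.
vorapaxil: 55–79 mL/min → 60% of 1200 mg = 720 mg.
wexorelin: ≥ 45 mL/min → 100% of 400 mg = 400 mg.
Total = 720 + 400 = 1120 mg.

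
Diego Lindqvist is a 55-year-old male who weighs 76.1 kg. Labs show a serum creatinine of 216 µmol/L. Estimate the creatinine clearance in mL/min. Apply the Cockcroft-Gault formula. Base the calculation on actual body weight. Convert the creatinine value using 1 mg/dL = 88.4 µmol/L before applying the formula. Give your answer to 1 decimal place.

SCr = 216 / 88.4 = 2.443 mg/dL
CrCl = (140 − 55) × 76.1 / (72 × 2.443) = 6468.5 / 175.90 ≈ 36.8 mL/min

36.8 mL/min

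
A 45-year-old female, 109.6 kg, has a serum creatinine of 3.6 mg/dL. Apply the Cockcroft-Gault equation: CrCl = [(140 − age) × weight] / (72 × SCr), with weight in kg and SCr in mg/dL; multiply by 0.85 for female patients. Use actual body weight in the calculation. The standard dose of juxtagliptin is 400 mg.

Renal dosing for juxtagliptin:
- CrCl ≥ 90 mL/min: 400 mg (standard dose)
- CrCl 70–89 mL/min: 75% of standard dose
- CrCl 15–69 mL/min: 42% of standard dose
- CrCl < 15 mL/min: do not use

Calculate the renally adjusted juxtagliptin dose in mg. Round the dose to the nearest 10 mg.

CrCl = (140 − 45) × 109.6 / (72 × 3.6) × 0.85 = 10412.0 / 259.20 × 0.85 ≈ 34.1 mL/min
CrCl ≈ 34 mL/min → bracket 15–69 mL/min.
42% of 400 mg = 168 mg → 170 mg

170 mg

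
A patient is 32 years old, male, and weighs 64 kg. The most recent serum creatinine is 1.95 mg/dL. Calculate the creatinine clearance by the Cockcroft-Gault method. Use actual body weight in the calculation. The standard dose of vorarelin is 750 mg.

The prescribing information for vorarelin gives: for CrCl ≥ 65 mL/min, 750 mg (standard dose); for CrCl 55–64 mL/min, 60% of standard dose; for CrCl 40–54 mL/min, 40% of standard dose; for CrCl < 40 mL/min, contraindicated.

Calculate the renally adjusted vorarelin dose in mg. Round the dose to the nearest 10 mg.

CrCl = (140 − 32) × 64 / (72 × 1.95) = 6912.0 / 140.40 ≈ 49.2 mL/min
CrCl ≈ 49 mL/min → bracket 40–54 mL/min.
40% of 750 mg = 300 mg

300 mg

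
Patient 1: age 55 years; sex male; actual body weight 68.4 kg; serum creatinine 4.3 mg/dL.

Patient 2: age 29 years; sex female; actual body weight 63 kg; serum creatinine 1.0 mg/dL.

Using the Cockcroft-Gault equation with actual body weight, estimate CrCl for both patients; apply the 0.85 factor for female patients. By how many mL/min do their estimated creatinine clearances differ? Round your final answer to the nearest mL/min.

Patient 1: CrCl = (140 − 55) × 68.4 / (72 × 4.3) = 5814.0 / 309.60 ≈ 18.8 mL/min
Patient 2: CrCl = (140 − 29) × 63 / (72 × 1) × 0.85 = 6993.0 / 72.00 × 0.85 ≈ 82.6 mL/min
|18.8 − 82.6| = 63.8 mL/min

64 mL/min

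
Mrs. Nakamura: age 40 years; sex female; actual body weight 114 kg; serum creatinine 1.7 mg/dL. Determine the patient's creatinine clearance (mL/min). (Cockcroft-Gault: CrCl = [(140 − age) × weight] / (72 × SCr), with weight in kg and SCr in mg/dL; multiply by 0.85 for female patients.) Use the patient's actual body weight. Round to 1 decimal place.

CrCl = (140 − 40) × 114 / (72 × 1.7) × 0.85 = 11400.0 / 122.40 × 0.85 ≈ 79.2 mL/min

79.2 mL/min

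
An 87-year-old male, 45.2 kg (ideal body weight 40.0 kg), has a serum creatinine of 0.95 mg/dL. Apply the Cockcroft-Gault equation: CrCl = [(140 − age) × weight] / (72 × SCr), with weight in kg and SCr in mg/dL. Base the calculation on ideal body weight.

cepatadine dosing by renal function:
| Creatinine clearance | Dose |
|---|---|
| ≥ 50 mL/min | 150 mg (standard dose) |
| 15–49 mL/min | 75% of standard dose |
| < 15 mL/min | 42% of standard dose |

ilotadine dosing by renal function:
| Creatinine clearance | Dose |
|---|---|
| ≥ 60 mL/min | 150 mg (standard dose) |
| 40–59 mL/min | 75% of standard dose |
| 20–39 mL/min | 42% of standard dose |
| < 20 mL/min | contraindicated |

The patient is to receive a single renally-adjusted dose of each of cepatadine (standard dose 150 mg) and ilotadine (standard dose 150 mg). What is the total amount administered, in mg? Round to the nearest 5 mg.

CrCl = (140 − 87) × 40 / (72 × 0.95) = 2120.0 / 68.40 ≈ 31.0 mL/min
CrCl ≈ 31 mL/min.
cepatadine: 15–49 mL/min → 75% of 150 mg = 112.5 mg.
ilotadine: 20–39 mL/min → 42% of 150 mg = 63 mg.
Total = 112.5 + 63 = 175.5 mg.

175 mg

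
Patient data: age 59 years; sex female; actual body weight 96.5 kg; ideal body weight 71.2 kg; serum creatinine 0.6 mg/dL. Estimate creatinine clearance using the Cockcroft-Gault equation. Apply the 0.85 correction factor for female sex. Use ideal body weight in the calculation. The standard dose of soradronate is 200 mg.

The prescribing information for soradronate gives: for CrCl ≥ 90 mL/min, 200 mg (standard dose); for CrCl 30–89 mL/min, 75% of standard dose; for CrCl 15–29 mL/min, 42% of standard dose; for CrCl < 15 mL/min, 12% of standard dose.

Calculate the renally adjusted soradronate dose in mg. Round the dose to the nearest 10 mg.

200 mg

CrCl = (140 − 59) × 71.2 / (72 × 0.6) × 0.85 = 5767.2 / 43.20 × 0.85 ≈ 113.5 mL/min
CrCl ≈ 113 mL/min → bracket ≥ 90 mL/min.
100% of 200 mg = 200 mg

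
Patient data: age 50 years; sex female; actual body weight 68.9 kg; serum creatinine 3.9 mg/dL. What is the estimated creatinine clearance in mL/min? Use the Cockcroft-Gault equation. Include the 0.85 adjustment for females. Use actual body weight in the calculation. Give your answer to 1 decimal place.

CrCl = (140 − 50) × 68.9 / (72 × 3.9) × 0.85 = 6201.0 / 280.80 × 0.85 ≈ 18.8 mL/min

18.8 mL/min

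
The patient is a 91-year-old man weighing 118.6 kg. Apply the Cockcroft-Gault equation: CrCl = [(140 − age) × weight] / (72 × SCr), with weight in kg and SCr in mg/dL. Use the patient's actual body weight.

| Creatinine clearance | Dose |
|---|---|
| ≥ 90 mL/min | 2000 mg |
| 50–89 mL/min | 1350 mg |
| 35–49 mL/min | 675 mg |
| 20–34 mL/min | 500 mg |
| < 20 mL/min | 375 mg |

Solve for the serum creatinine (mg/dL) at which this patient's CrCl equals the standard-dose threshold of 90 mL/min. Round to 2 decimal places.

Standard dose requires CrCl ≥ 90 mL/min.
Set (140 − 91) × 118.6 / (72 × SCr) = 90
SCr = (140 − 91) × 118.6 / (72 × 90) = 0.897 mg/dL

0.90 mg/dL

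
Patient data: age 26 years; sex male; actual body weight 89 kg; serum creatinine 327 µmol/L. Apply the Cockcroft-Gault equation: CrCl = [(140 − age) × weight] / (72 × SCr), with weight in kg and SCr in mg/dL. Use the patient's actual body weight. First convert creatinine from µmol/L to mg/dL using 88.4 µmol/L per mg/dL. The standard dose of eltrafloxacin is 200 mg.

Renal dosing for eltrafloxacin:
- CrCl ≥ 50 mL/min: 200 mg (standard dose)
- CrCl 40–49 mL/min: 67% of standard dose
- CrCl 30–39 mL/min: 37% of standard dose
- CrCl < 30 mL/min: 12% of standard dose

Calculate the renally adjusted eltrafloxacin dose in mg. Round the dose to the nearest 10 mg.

70 mg

SCr = 327 / 88.4 = 3.699 mg/dL
CrCl = (140 − 26) × 89 / (72 × 3.699) = 10146.0 / 266.33 ≈ 38.1 mL/min
CrCl ≈ 38 mL/min → bracket 30–39 mL/min.
37% of 200 mg = 74 mg → 70 mg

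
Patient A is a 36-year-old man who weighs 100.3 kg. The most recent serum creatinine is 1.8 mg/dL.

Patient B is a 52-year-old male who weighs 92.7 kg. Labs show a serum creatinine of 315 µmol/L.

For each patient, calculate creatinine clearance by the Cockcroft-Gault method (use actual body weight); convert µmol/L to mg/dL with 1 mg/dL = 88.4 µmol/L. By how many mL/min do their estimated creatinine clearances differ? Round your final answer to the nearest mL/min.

Patient A: CrCl = (140 − 36) × 100.3 / (72 × 1.8) = 10431.2 / 129.60 ≈ 80.5 mL/min
Patient B: SCr = 315 / 88.4 = 3.563 mg/dL
Patient B: CrCl = (140 − 52) × 92.7 / (72 × 3.563) = 8157.6 / 256.54 ≈ 31.8 mL/min
|80.5 − 31.8| = 48.7 mL/min

49 mL/min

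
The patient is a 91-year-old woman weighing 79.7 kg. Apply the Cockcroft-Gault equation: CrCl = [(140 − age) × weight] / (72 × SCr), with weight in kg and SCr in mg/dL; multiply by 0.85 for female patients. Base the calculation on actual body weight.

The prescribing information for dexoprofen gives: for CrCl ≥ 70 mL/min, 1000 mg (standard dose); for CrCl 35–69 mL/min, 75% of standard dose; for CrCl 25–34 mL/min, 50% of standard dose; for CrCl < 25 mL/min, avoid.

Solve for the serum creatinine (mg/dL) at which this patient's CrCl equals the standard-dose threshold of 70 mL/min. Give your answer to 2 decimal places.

Standard dose requires CrCl ≥ 70 mL/min.
Set (140 − 91) × 79.7 × 0.85 / (72 × SCr) = 70
SCr = (140 − 91) × 79.7 × 0.85 / (72 × 70) = 0.659 mg/dL

0.66 mg/dL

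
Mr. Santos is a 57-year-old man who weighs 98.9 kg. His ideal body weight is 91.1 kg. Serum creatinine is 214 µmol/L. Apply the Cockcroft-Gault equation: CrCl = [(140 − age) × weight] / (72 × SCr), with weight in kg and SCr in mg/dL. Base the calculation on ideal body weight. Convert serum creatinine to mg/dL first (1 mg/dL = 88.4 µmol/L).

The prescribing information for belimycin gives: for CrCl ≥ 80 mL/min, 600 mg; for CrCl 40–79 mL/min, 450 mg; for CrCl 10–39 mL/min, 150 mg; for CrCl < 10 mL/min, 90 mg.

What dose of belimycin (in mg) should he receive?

SCr = 214 / 88.4 = 2.421 mg/dL
CrCl = (140 − 57) × 91.1 / (72 × 2.421) = 7561.3 / 174.31 ≈ 43.4 mL/min
CrCl ≈ 43 mL/min → bracket 40–79 mL/min.
Dose for this bracket: 450 mg.

450 mg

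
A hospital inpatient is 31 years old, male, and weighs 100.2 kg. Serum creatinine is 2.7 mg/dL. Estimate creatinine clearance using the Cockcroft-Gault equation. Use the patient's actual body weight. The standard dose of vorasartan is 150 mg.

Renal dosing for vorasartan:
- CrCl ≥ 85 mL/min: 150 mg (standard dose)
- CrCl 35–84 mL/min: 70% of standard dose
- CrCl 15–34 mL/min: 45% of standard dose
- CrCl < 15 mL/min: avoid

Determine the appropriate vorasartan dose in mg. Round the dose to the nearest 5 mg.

CrCl = (140 − 31) × 100.2 / (72 × 2.7) = 10921.8 / 194.40 ≈ 56.2 mL/min
CrCl ≈ 56 mL/min → bracket 35–84 mL/min.
70% of 150 mg = 105 mg

105 mg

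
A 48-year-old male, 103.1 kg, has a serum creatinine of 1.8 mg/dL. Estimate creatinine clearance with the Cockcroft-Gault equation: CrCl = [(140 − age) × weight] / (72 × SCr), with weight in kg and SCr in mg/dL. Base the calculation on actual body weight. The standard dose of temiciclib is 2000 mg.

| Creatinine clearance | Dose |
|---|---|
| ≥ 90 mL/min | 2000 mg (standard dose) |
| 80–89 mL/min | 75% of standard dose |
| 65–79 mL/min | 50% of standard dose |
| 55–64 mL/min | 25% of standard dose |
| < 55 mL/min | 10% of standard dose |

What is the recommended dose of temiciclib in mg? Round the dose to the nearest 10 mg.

1000 mg

CrCl = (140 − 48) × 103.1 / (72 × 1.8) = 9485.2 / 129.60 ≈ 73.2 mL/min
CrCl ≈ 73 mL/min → bracket 65–79 mL/min.
50% of 2000 mg = 1000 mg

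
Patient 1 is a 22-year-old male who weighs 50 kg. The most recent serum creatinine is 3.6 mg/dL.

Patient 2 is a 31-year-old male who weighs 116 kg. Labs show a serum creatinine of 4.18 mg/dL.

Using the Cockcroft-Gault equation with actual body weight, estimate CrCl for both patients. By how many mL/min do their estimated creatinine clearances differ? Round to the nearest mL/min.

Patient 1: CrCl = (140 − 22) × 50 / (72 × 3.6) = 5900.0 / 259.20 ≈ 22.8 mL/min
Patient 2: CrCl = (140 − 31) × 116 / (72 × 4.18) = 12644.0 / 300.96 ≈ 42.0 mL/min
|22.8 − 42.0| = 19.2 mL/min

19 mL/min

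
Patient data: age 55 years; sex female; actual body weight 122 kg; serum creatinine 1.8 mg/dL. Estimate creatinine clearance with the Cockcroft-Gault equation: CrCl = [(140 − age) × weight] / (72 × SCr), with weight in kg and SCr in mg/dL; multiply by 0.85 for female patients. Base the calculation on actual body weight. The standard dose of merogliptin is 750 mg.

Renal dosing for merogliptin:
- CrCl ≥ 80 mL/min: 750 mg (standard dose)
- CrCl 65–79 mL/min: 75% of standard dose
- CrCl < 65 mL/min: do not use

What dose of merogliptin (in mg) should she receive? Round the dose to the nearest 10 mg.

560 mg

CrCl = (140 − 55) × 122 / (72 × 1.8) × 0.85 = 10370.0 / 129.60 × 0.85 ≈ 68.0 mL/min
CrCl ≈ 68 mL/min → bracket 65–79 mL/min.
75% of 750 mg = 562.5 mg → 560 mg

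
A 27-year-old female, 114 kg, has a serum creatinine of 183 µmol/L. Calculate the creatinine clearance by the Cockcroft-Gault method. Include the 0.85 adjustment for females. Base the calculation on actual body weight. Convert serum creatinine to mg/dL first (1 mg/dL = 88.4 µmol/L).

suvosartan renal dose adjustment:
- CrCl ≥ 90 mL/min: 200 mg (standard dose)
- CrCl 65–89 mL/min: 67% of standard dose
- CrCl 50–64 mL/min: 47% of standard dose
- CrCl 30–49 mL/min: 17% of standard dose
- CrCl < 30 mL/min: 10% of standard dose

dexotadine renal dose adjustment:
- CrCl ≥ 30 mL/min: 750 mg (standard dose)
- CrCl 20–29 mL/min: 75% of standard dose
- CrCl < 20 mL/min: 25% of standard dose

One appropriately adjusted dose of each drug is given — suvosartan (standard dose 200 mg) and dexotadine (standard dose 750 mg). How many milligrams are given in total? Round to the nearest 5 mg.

885 mg

SCr = 183 / 88.4 = 2.07 mg/dL
CrCl = (140 − 27) × 114 / (72 × 2.07) × 0.85 = 12882.0 / 149.04 × 0.85 ≈ 73.5 mL/min
CrCl ≈ 73 mL/min.
suvosartan: 65–89 mL/min → 67% of 200 mg = 134 mg.
dexotadine: ≥ 30 mL/min → 100% of 750 mg = 750 mg.
Total = 134 + 750 = 884 mg.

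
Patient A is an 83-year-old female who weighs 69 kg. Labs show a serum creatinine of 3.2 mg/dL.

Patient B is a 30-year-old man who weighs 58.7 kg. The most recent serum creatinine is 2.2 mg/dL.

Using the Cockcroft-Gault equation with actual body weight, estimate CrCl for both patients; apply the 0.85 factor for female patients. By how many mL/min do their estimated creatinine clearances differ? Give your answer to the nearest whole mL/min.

26 mL/min

Patient A: CrCl = (140 − 83) × 69 / (72 × 3.2) × 0.85 = 3933.0 / 230.40 × 0.85 ≈ 14.5 mL/min
Patient B: CrCl = (140 − 30) × 58.7 / (72 × 2.2) = 6457.0 / 158.40 ≈ 40.8 mL/min
|14.5 − 40.8| = 26.3 mL/min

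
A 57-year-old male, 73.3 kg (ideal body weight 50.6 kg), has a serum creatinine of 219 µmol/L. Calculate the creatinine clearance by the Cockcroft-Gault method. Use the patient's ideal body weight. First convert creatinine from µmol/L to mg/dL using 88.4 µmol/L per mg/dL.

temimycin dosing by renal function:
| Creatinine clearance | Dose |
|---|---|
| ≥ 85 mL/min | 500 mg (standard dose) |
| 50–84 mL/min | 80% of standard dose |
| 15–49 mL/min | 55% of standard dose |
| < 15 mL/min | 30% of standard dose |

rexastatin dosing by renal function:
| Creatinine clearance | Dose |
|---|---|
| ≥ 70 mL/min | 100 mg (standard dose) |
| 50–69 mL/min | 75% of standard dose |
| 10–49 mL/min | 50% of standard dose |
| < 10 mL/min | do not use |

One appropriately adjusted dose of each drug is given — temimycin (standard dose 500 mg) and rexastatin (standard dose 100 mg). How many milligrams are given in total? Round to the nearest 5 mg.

325 mg

SCr = 219 / 88.4 = 2.477 mg/dL
CrCl = (140 − 57) × 50.6 / (72 × 2.477) = 4199.8 / 178.34 ≈ 23.5 mL/min
CrCl ≈ 24 mL/min.
temimycin: 15–49 mL/min → 55% of 500 mg = 275 mg.
rexastatin: 10–49 mL/min → 50% of 100 mg = 50 mg.
Total = 275 + 50 = 325 mg.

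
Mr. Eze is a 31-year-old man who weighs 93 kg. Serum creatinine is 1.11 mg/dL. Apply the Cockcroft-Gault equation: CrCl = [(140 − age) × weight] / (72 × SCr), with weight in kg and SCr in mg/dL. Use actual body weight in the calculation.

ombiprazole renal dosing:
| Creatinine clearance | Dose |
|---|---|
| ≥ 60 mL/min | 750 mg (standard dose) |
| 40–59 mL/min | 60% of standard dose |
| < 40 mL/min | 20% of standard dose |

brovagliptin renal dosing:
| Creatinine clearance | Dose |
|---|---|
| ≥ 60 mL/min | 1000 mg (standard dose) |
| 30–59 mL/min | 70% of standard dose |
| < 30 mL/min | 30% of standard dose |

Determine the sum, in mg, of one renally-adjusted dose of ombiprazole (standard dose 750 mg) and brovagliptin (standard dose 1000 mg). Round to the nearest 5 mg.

1750 mg

CrCl = (140 − 31) × 93 / (72 × 1.11) = 10137.0 / 79.92 ≈ 126.8 mL/min
CrCl ≈ 127 mL/min.
ombiprazole: ≥ 60 mL/min → 100% of 750 mg = 750 mg.
brovagliptin: ≥ 60 mL/min → 100% of 1000 mg = 1000 mg.
Total = 750 + 1000 = 1750 mg.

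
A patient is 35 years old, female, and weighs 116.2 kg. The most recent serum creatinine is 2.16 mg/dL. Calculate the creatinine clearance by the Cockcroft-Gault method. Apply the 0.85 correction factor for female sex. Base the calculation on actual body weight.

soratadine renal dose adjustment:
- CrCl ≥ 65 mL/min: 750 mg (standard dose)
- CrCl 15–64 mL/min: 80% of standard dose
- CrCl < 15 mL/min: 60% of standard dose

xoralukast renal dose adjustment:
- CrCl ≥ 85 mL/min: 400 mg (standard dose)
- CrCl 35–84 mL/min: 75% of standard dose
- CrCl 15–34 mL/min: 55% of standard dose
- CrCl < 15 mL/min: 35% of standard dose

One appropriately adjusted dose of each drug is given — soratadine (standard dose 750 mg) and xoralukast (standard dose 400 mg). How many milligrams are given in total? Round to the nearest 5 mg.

1050 mg

CrCl = (140 − 35) × 116.2 / (72 × 2.16) × 0.85 = 12201.0 / 155.52 × 0.85 ≈ 66.7 mL/min
CrCl ≈ 67 mL/min.
soratadine: ≥ 65 mL/min → 100% of 750 mg = 750 mg.
xoralukast: 35–84 mL/min → 75% of 400 mg = 300 mg.
Total = 750 + 300 = 1050 mg.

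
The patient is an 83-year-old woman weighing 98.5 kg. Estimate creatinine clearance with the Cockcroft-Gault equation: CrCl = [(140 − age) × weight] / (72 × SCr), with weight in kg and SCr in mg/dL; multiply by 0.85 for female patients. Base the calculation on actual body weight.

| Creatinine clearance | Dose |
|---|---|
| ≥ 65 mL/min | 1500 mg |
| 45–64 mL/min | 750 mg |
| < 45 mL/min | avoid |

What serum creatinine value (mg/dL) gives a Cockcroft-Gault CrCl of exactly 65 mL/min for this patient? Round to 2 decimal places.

1.02 mg/dL

Standard dose requires CrCl ≥ 65 mL/min.
Set (140 − 83) × 98.5 × 0.85 / (72 × SCr) = 65
SCr = (140 − 83) × 98.5 × 0.85 / (72 × 65) = 1.020 mg/dL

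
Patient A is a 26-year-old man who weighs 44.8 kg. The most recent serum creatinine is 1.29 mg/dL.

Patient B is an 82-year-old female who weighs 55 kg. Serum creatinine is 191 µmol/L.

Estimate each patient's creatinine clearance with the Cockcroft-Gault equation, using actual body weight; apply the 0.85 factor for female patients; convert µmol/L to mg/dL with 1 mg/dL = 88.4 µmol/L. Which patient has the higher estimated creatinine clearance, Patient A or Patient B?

Patient A: CrCl = (140 − 26) × 44.8 / (72 × 1.29) = 5107.2 / 92.88 ≈ 55.0 mL/min
Patient B: SCr = 191 / 88.4 = 2.161 mg/dL
Patient B: CrCl = (140 − 82) × 55 / (72 × 2.161) × 0.85 = 3190.0 / 155.59 × 0.85 ≈ 17.4 mL/min
55.0 vs 17.4 mL/min → Patient A is higher.

Patient A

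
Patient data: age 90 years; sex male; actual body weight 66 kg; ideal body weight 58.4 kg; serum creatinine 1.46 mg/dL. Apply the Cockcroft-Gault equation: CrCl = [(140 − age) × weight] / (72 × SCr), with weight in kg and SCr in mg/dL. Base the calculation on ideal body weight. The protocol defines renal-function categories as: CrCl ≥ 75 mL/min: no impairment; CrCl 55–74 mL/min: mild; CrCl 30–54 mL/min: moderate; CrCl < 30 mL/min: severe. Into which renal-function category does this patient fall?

severe

CrCl = (140 − 90) × 58.4 / (72 × 1.46) = 2920.0 / 105.12 ≈ 27.8 mL/min
28 mL/min falls in the 'severe' range.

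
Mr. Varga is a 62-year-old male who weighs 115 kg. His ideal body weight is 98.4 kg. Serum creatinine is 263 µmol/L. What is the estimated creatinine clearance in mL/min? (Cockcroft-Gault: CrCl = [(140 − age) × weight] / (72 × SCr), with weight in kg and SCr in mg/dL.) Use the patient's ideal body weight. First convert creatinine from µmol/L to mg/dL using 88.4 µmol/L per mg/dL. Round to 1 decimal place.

35.8 mL/min

SCr = 263 / 88.4 = 2.975 mg/dL
CrCl = (140 − 62) × 98.4 / (72 × 2.975) = 7675.2 / 214.20 ≈ 35.8 mL/min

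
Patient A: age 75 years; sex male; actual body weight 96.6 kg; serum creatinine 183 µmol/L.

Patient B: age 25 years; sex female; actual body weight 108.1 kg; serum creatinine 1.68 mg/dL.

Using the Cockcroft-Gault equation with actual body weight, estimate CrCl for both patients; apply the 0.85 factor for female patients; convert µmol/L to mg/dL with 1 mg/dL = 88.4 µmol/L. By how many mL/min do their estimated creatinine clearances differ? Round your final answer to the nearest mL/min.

45 mL/min

Patient A: SCr = 183 / 88.4 = 2.07 mg/dL
Patient A: CrCl = (140 − 75) × 96.6 / (72 × 2.07) = 6279.0 / 149.04 ≈ 42.1 mL/min
Patient B: CrCl = (140 − 25) × 108.1 / (72 × 1.68) × 0.85 = 12431.5 / 120.96 × 0.85 ≈ 87.4 mL/min
|42.1 − 87.4| = 45.3 mL/min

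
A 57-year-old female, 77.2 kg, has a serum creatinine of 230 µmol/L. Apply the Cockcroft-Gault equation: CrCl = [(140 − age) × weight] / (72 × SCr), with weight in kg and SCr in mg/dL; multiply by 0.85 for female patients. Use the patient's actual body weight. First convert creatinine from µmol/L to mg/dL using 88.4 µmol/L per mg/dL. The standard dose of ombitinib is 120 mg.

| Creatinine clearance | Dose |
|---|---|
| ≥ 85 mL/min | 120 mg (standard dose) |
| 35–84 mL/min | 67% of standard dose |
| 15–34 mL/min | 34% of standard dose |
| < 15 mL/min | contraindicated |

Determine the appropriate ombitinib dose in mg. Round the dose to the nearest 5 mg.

40 mg

SCr = 230 / 88.4 = 2.602 mg/dL
CrCl = (140 − 57) × 77.2 / (72 × 2.602) × 0.85 = 6407.6 / 187.34 × 0.85 ≈ 29.1 mL/min
CrCl ≈ 29 mL/min → bracket 15–34 mL/min.
34% of 120 mg = 40.8 mg → 40 mg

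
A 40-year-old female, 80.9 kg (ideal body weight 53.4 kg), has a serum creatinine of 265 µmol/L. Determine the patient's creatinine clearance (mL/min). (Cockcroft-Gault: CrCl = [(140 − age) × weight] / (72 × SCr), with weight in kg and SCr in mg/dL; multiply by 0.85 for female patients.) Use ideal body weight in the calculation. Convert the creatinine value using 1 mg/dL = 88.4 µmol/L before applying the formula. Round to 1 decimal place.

21.0 mL/min

SCr = 265 / 88.4 = 2.998 mg/dL
CrCl = (140 − 40) × 53.4 / (72 × 2.998) × 0.85 = 5340.0 / 215.86 × 0.85 ≈ 21.0 mL/min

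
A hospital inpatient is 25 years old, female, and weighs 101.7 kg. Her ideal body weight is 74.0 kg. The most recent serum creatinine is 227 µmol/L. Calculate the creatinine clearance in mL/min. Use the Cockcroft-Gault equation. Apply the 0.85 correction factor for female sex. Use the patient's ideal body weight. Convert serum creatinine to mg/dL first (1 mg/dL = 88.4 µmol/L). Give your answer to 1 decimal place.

SCr = 227 / 88.4 = 2.568 mg/dL
CrCl = (140 − 25) × 74 / (72 × 2.568) × 0.85 = 8510.0 / 184.90 × 0.85 ≈ 39.1 mL/min

39.1 mL/min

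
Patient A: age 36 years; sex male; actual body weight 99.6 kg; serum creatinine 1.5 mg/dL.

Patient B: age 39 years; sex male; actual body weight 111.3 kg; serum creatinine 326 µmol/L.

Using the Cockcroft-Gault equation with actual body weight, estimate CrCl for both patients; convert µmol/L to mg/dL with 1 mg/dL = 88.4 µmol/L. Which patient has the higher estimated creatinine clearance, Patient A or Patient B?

Patient A

Patient A: CrCl = (140 − 36) × 99.6 / (72 × 1.5) = 10358.4 / 108.00 ≈ 95.9 mL/min
Patient B: SCr = 326 / 88.4 = 3.688 mg/dL
Patient B: CrCl = (140 − 39) × 111.3 / (72 × 3.688) = 11241.3 / 265.54 ≈ 42.3 mL/min
95.9 vs 42.3 mL/min → Patient A is higher.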